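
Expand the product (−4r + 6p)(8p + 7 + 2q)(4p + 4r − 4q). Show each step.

(−4r + 6p)(8p + 7 + 2q)(4p + 4r − 4q)
= (−32pr − 28r − 8qr + 48p^2 + 42p + 12pq)(4p + 4r − 4q)    [distributive law]
= −128p^2r − 128pr^2 + 128pqr − 112pr − 112r^2 + 112qr − 32pqr − 32qr^2 + 32q^2r + 192p^3 + 192p^2r − 192p^2q + 168p^2 + 168pr − 168pq + 48p^2q + 48pqr − 48pq^2    [distributive law]
= 64p^2r − 128pr^2 + 144pqr + 56pr − 112r^2 + 112qr − 32qr^2 + 32q^2r + 192p^3 − 144p^2q + 168p^2 − 168pq − 48pq^2    [combine like terms]

64p^2r − 128pr^2 + 144pqr + 56pr − 112r^2 + 112qr − 32qr^2 + 32q^2r + 192p^3 − 144p^2q + 168p^2 − 168pq − 48pq^2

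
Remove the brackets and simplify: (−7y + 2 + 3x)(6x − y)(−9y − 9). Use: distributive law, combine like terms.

405xy² + 297xy − 63y³ − 45y² − 108x + 18y − 162x²y − 162x²

(−7y + 2 + 3x)(6x − y)(−9y − 9)
= (−42xy + 7y² + 12x − 2y + 18x² − 3xy)(−9y − 9)    [distributive law]
= (−45xy + 7y² + 12x − 2y + 18x²)(−9y − 9)    [combine like terms]
= 405xy² + 405xy − 63y³ − 63y² − 108xy − 108x + 18y² + 18y − 162x²y − 162x²    [distributive law]
= 405xy² + 297xy − 63y³ − 45y² − 108x + 18y − 162x²y − 162x²    [combine like terms]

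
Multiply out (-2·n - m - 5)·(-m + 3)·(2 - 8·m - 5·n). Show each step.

(-2·n - m - 5)·(-m + 3)·(2 - 8·m - 5·n)
= (2·m·n - 6·n + m^2 - 3·m + 5·m - 15)·(2 - 8·m - 5·n)    [distributive law]
= (2·m·n - 6·n + m^2 + 2·m - 15)·(2 - 8·m - 5·n)    [combine like terms]
= 4·m·n - 16·m^2·n - 10·m·n^2 - 12·n + 48·m·n + 30·n^2 + 2·m^2 - 8·m^3 - 5·m^2·n + 4·m - 16·m^2 - 10·m·n - 30 + 120·m + 75·n    [distributive law]
= 42·m·n - 21·m^2·n - 10·m·n^2 + 63·n + 30·n^2 - 14·m^2 - 8·m^3 + 124·m - 30    [combine like terms]

42·m·n - 21·m^2·n - 10·m·n^2 + 63·n + 30·n^2 - 14·m^2 - 8·m^3 + 124·m - 30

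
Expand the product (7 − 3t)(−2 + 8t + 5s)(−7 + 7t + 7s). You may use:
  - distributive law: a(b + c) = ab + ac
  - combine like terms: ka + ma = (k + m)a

(7 − 3t)(−2 + 8t + 5s)(−7 + 7t + 7s)
= (−14 + 56t + 35s + 6t − 24t^2 − 15st)(−7 + 7t + 7s)    [distributive law]
= (−14 + 62t + 35s − 24t^2 − 15st)(−7 + 7t + 7s)    [combine like terms]
= 98 − 98t − 98s − 434t + 434t^2 + 434st − 245s + 245st + 245s^2 + 168t^2 − 168t^3 − 168st^2 + 105st − 105st^2 − 105s^2t    [distributive law]
= 98 − 532t − 343s + 602t^2 + 784st + 245s^2 − 168t^3 − 273st^2 − 105s^2t    [combine like terms]

98 − 532t − 343s + 602t^2 + 784st + 245s^2 − 168t^3 − 273st^2 − 105s^2t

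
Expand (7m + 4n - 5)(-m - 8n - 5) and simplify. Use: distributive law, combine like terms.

(7m + 4n - 5)(-m - 8n - 5)
= -7m² - 56mn - 35m - 4mn - 32n² - 20n + 5m + 40n + 25    [distributive law]
= -7m² - 60mn - 30m - 32n² + 20n + 25    [combine like terms]

-7m² - 60mn - 30m - 32n² + 20n + 25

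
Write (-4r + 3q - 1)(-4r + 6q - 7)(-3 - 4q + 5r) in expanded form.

112r^2 - 244qr^2 + 80r^3 - 155qr + 234q^2r - 61r + 54q^2 - 72q^3 + 53q - 21

(-4r + 3q - 1)(-4r + 6q - 7)(-3 - 4q + 5r)
= (16r^2 - 24qr + 28r - 12qr + 18q^2 - 21q + 4r - 6q + 7)(-3 - 4q + 5r)    [distributive law]
= (16r^2 - 36qr + 32r + 18q^2 - 27q + 7)(-3 - 4q + 5r)    [combine like terms]
= -48r^2 - 64qr^2 + 80r^3 + 108qr + 144q^2r - 180qr^2 - 96r - 128qr + 160r^2 - 54q^2 - 72q^3 + 90q^2r + 81q + 108q^2 - 135qr - 21 - 28q + 35r    [distributive law]
= 112r^2 - 244qr^2 + 80r^3 - 155qr + 234q^2r - 61r + 54q^2 - 72q^3 + 53q - 21    [combine like terms]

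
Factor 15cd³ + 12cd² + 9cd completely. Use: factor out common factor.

3cd(5d² + 4d + 3)

15cd³ + 12cd² + 9cd
= 3(5cd³ + 4cd² + 3cd)    [factor out 3]
= 3cd(5d² + 4d + 3)    [factor out cd]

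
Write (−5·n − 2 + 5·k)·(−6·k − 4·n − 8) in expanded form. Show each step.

(−5·n − 2 + 5·k)·(−6·k − 4·n − 8)
= 30·k·n + 20·n^2 + 40·n + 12·k + 8·n + 16 − 30·k^2 − 20·k·n − 40·k    [distributive law]
= 10·k·n + 20·n^2 + 48·n − 28·k + 16 − 30·k^2    [combine like terms]

10·k·n + 20·n^2 + 48·n − 28·k + 16 − 30·k^2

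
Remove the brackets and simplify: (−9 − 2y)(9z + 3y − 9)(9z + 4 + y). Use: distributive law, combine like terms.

(−9 − 2y)(9z + 3y − 9)(9z + 4 + y)
= (−81z − 27y + 81 − 18yz − 6y^2 + 18y)(9z + 4 + y)    [distributive law]
= (−81z − 9y + 81 − 18yz − 6y^2)(9z + 4 + y)    [combine like terms]
= −729z^2 − 324z − 81yz − 81yz − 36y − 9y^2 + 729z + 324 + 81y − 162yz^2 − 72yz − 18y^2z − 54y^2z − 24y^2 − 6y^3    [distributive law]
= −729z^2 + 405z − 234yz + 45y − 33y^2 + 324 − 162yz^2 − 72y^2z − 6y^3    [combine like terms]

−729z^2 + 405z − 234yz + 45y − 33y^2 + 324 − 162yz^2 − 72y^2z − 6y^3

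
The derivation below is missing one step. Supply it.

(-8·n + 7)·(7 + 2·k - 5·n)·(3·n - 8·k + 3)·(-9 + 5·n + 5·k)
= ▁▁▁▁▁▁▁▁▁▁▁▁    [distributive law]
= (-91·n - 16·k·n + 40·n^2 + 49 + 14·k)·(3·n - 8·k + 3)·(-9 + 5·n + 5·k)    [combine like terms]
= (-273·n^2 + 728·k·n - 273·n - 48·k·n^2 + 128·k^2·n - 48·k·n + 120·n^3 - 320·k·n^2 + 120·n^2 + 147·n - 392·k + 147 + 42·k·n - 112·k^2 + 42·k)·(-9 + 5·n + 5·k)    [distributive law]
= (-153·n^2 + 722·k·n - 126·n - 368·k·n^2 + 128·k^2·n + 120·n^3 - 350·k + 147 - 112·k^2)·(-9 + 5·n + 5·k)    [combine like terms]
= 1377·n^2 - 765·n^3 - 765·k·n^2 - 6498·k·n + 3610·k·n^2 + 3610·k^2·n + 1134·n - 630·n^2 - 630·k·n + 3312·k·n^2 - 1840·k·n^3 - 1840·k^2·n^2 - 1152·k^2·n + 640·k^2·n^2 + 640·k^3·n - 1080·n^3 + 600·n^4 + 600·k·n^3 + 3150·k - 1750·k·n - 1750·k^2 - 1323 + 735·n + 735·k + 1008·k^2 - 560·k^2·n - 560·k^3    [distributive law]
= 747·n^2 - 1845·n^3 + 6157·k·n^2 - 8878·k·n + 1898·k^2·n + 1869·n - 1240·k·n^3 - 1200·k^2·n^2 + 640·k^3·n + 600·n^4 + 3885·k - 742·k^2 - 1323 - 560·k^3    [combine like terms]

After distributive law, the bracketed line is:

(-56·n - 16·k·n + 40·n^2 + 49 + 14·k - 35·n)·(3·n - 8·k + 3)·(-9 + 5·n + 5·k)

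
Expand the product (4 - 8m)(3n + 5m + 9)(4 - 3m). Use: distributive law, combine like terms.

48n - 132mn - 316m - 4m^2 + 144 + 72m^2n + 120m^3

(4 - 8m)(3n + 5m + 9)(4 - 3m)
= (12n + 20m + 36 - 24mn - 40m^2 - 72m)(4 - 3m)    [distributive law]
= (12n - 52m + 36 - 24mn - 40m^2)(4 - 3m)    [combine like terms]
= 48n - 36mn - 208m + 156m^2 + 144 - 108m - 96mn + 72m^2n - 160m^2 + 120m^3    [distributive law]
= 48n - 132mn - 316m - 4m^2 + 144 + 72m^2n + 120m^3    [combine like terms]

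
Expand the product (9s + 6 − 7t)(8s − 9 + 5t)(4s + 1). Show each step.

288s³ − 60s² − 249s − 44s²t + 361st − 54 + 93t − 140st² − 35t²

(9s + 6 − 7t)(8s − 9 + 5t)(4s + 1)
= (72s² − 81s + 45st + 48s − 54 + 30t − 56st + 63t − 35t²)(4s + 1)    [distributive law]
= (72s² − 33s − 11st − 54 + 93t − 35t²)(4s + 1)    [combine like terms]
= 288s³ + 72s² − 132s² − 33s − 44s²t − 11st − 216s − 54 + 372st + 93t − 140st² − 35t²    [distributive law]
= 288s³ − 60s² − 249s − 44s²t + 361st − 54 + 93t − 140st² − 35t²    [combine like terms]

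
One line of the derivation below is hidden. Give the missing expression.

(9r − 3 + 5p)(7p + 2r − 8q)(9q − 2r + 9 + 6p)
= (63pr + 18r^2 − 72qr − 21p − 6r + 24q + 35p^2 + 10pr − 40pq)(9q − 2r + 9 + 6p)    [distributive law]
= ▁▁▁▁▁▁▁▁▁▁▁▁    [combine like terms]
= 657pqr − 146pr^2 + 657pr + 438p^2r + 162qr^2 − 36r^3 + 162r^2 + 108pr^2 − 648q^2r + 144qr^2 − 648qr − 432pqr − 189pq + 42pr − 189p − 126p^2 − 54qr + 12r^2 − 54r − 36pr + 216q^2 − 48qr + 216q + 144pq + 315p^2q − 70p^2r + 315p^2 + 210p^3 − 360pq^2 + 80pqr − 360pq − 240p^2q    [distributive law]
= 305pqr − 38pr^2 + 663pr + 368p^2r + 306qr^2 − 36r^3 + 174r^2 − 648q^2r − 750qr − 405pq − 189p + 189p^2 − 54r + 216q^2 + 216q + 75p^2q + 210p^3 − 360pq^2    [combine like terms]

By combine like terms:

(73pr + 18r^2 − 72qr − 21p − 6r + 24q + 35p^2 − 40pq)(9q − 2r + 9 + 6p)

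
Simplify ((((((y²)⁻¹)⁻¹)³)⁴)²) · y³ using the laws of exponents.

y⁵¹

((((((y²)⁻¹)⁻¹)³)⁴)²) · y³
= (((((y²)⁻¹)⁻¹)³)⁸) · y³    [power of a power]
= ((((y²)⁻¹)⁻¹)²⁴) · y³    [power of a power]
= (((y²)⁻¹)⁻²⁴) · y³    [power of a power]
= ((y²)²⁴) · y³    [power of a power]
= y⁴⁸ · y³    [power of a power]
= y⁵¹    [product of powers]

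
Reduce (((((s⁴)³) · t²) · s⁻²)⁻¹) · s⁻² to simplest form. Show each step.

s⁻¹²t⁻²

(((((s⁴)³) · t²) · s⁻²)⁻¹) · s⁻²
= (((((s⁴)³) · t²)⁻¹) · ((s⁻²)⁻¹)) · s⁻²    [power of a product]
= (((((s⁴)³)⁻¹) · ((t²)⁻¹)) · ((s⁻²)⁻¹)) · s⁻²    [power of a product]
= ((((s⁴)⁻³) · ((t²)⁻¹)) · ((s⁻²)⁻¹)) · s⁻²    [power of a power]
= ((s⁻¹² · ((t²)⁻¹)) · ((s⁻²)⁻¹)) · s⁻²    [power of a power]
= ((s⁻¹² · t⁻²) · ((s⁻²)⁻¹)) · s⁻²    [power of a power]
= ((s⁻¹² · t⁻²) · s²) · s⁻²    [power of a power]
= s⁻¹²t⁻²    [product of powers]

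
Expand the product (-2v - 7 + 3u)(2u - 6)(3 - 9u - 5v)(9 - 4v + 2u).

(-2v - 7 + 3u)(2u - 6)(3 - 9u - 5v)(9 - 4v + 2u)
= (-4uv + 12v - 14u + 42 + 6u² - 18u)(3 - 9u - 5v)(9 - 4v + 2u)    [distributive law]
= (-4uv + 12v - 32u + 42 + 6u²)(3 - 9u - 5v)(9 - 4v + 2u)    [combine like terms]
= (-12uv + 36u²v + 20uv² + 36v - 108uv - 60v² - 96u + 288u² + 160uv + 126 - 378u - 210v + 18u² - 54u³ - 30u²v)(9 - 4v + 2u)    [distributive law]
= (40uv + 6u²v + 20uv² - 174v - 60v² - 474u + 306u² + 126 - 54u³)(9 - 4v + 2u)    [combine like terms]
= 360uv - 160uv² + 80u²v + 54u²v - 24u²v² + 12u³v + 180uv² - 80uv³ + 40u²v² - 1566v + 696v² - 348uv - 540v² + 240v³ - 120uv² - 4266u + 1896uv - 948u² + 2754u² - 1224u²v + 612u³ + 1134 - 504v + 252u - 486u³ + 216u³v - 108u⁴    [distributive law]
= 1908uv - 100uv² - 1090u²v + 16u²v² + 228u³v - 80uv³ - 2070v + 156v² + 240v³ - 4014u + 1806u² + 126u³ + 1134 - 108u⁴    [combine like terms]

1908uv - 100uv² - 1090u²v + 16u²v² + 228u³v - 80uv³ - 2070v + 156v² + 240v³ - 4014u + 1806u² + 126u³ + 1134 - 108u⁴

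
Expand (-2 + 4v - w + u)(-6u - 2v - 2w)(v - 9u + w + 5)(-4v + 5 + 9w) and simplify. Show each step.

846uv² - 1010uv - 1210uvw + 1692u²v - 690u² - 1452u²w + 520uw - 106uw² + 300u + 104v³ - 260v² - 306v²w - 10vw - 274vw² + 100v + 250w² + 136w³ + 100w - 184uv³ + 286uv²w - 912u²v² + 2220u²vw + 344uvw² + 32v⁴ - 16v³w - 110v²w² - 44vw³ - 378u²w² - 126uw³ + 18w⁴ - 216u³v + 270u³ + 486u³w

(-2 + 4v - w + u)(-6u - 2v - 2w)(v - 9u + w + 5)(-4v + 5 + 9w)
= (12u + 4v + 4w - 24uv - 8v² - 8vw + 6uw + 2vw + 2w² - 6u² - 2uv - 2uw)(v - 9u + w + 5)(-4v + 5 + 9w)    [distributive law]
= (12u + 4v + 4w - 26uv - 8v² - 6vw + 4uw + 2w² - 6u²)(v - 9u + w + 5)(-4v + 5 + 9w)    [combine like terms]
= (12uv - 108u² + 12uw + 60u + 4v² - 36uv + 4vw + 20v + 4vw - 36uw + 4w² + 20w - 26uv² + 234u²v - 26uvw - 130uv - 8v³ + 72uv² - 8v²w - 40v² - 6v²w + 54uvw - 6vw² - 30vw + 4uvw - 36u²w + 4uw² + 20uw + 2vw² - 18uw² + 2w³ + 10w² - 6u²v + 54u³ - 6u²w - 30u²)(-4v + 5 + 9w)    [distributive law]
= (-154uv - 138u² - 4uw + 60u - 36v² - 22vw + 20v + 14w² + 20w + 46uv² + 228u²v + 32uvw - 8v³ - 14v²w - 4vw² - 42u²w - 14uw² + 2w³ + 54u³)(-4v + 5 + 9w)    [combine like terms]
= 616uv² - 770uv - 1386uvw + 552u²v - 690u² - 1242u²w + 16uvw - 20uw - 36uw² - 240uv + 300u + 540uw + 144v³ - 180v² - 324v²w + 88v²w - 110vw - 198vw² - 80v² + 100v + 180vw - 56vw² + 70w² + 126w³ - 80vw + 100w + 180w² - 184uv³ + 230uv² + 414uv²w - 912u²v² + 1140u²v + 2052u²vw - 128uv²w + 160uvw + 288uvw² + 32v⁴ - 40v³ - 72v³w + 56v³w - 70v²w - 126v²w² + 16v²w² - 20vw² - 36vw³ + 168u²vw - 210u²w - 378u²w² + 56uvw² - 70uw² - 126uw³ - 8vw³ + 10w³ + 18w⁴ - 216u³v + 270u³ + 486u³w    [distributive law]
= 846uv² - 1010uv - 1210uvw + 1692u²v - 690u² - 1452u²w + 520uw - 106uw² + 300u + 104v³ - 260v² - 306v²w - 10vw - 274vw² + 100v + 250w² + 136w³ + 100w - 184uv³ + 286uv²w - 912u²v² + 2220u²vw + 344uvw² + 32v⁴ - 16v³w - 110v²w² - 44vw³ - 378u²w² - 126uw³ + 18w⁴ - 216u³v + 270u³ + 486u³w    [combine like terms]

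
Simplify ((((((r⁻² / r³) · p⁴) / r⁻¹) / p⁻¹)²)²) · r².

p²⁰r⁻¹⁴

((((((r⁻² / r³) · p⁴) / r⁻¹) / p⁻¹)²)²) · r²
= (((((r⁻² / r³) · p⁴) / r⁻¹) / p⁻¹)⁴) · r²    [power of a power]
= (((((r⁻² / r³) · p⁴) / r⁻¹)⁴) / ((p⁻¹)⁴)) · r²    [power of a quotient]
= (((((r⁻² / r³) · p⁴)⁴) / ((r⁻¹)⁴)) / ((p⁻¹)⁴)) · r²    [power of a quotient]
= (((((r⁻² / r³)⁴) · ((p⁴)⁴)) / ((r⁻¹)⁴)) / ((p⁻¹)⁴)) · r²    [power of a product]
= ((((((r⁻²)⁴) / ((r³)⁴)) · ((p⁴)⁴)) / ((r⁻¹)⁴)) / ((p⁻¹)⁴)) · r²    [power of a quotient]
= ((((r⁻⁸ / ((r³)⁴)) · ((p⁴)⁴)) / ((r⁻¹)⁴)) / ((p⁻¹)⁴)) · r²    [power of a power]
= ((((r⁻⁸ / r¹²) · ((p⁴)⁴)) / ((r⁻¹)⁴)) / ((p⁻¹)⁴)) · r²    [power of a power]
= (((r⁻²⁰ · ((p⁴)⁴)) / ((r⁻¹)⁴)) / ((p⁻¹)⁴)) · r²    [quotient of powers]
= (((r⁻²⁰ · p¹⁶) / ((r⁻¹)⁴)) / ((p⁻¹)⁴)) · r²    [power of a power]
= (((r⁻²⁰ · p¹⁶) / r⁻⁴) / ((p⁻¹)⁴)) · r²    [power of a power]
= (((r⁻²⁰ · p¹⁶) / r⁻⁴) / p⁻⁴) · r²    [power of a power]
= p²⁰r⁻¹⁴    [quotient of powers; product of powers]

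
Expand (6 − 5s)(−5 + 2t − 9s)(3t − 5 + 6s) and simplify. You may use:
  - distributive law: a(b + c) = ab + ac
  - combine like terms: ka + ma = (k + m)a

(6 − 5s)(−5 + 2t − 9s)(3t − 5 + 6s)
= (−30 + 12t − 54s + 25s − 10st + 45s^2)(3t − 5 + 6s)    [distributive law]
= (−30 + 12t − 29s − 10st + 45s^2)(3t − 5 + 6s)    [combine like terms]
= −90t + 150 − 180s + 36t^2 − 60t + 72st − 87st + 145s − 174s^2 − 30st^2 + 50st − 60s^2t + 135s^2t − 225s^2 + 270s^3    [distributive law]
= −150t + 150 − 35s + 36t^2 + 35st − 399s^2 − 30st^2 + 75s^2t + 270s^3    [combine like terms]

−150t + 150 − 35s + 36t^2 + 35st − 399s^2 − 30st^2 + 75s^2t + 270s^3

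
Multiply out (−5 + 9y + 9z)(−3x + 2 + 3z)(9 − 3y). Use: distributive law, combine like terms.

(−5 + 9y + 9z)(−3x + 2 + 3z)(9 − 3y)
= (15x − 10 − 15z − 27xy + 18y + 27yz − 27xz + 18z + 27z^2)(9 − 3y)    [distributive law]
= (15x − 10 + 3z − 27xy + 18y + 27yz − 27xz + 27z^2)(9 − 3y)    [combine like terms]
= 135x − 45xy − 90 + 30y + 27z − 9yz − 243xy + 81xy^2 + 162y − 54y^2 + 243yz − 81y^2z − 243xz + 81xyz + 243z^2 − 81yz^2    [distributive law]
= 135x − 288xy − 90 + 192y + 27z + 234yz + 81xy^2 − 54y^2 − 81y^2z − 243xz + 81xyz + 243z^2 − 81yz^2    [combine like terms]

135x − 288xy − 90 + 192y + 27z + 234yz + 81xy^2 − 54y^2 − 81y^2z − 243xz + 81xyz + 243z^2 − 81yz^2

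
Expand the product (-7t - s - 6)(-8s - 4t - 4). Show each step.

(-7t - s - 6)(-8s - 4t - 4)
= 56st + 28t^2 + 28t + 8s^2 + 4st + 4s + 48s + 24t + 24    [distributive law]
= 60st + 28t^2 + 52t + 8s^2 + 52s + 24    [combine like terms]

60st + 28t^2 + 52t + 8s^2 + 52s + 24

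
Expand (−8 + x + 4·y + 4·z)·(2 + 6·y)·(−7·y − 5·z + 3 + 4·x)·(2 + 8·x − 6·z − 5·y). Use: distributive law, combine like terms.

224·y − 86·x·y − 40·y·z + 744·y^2 + 496·z + 1224·x·z − 704·z^2 − 96 − 500·x − 448·x^2 + 3704·x·y^2 − 3768·y^2·z − 2096·y^3 + 2686·x·y·z − 1336·y·z^2 − 1240·x^2·y + 128·x^2·z − 452·x·z^2 + 64·x^3 + 312·x^2·y^2 − 2958·x·y^2·z − 1614·x·y^3 + 384·x^2·y·z − 1356·x·y·z^2 + 192·x^3·y + 2448·y^3·z + 840·y^4 + 2328·y^2·z^2 + 240·z^3 + 720·y·z^3

(−8 + x + 4·y + 4·z)·(2 + 6·y)·(−7·y − 5·z + 3 + 4·x)·(2 + 8·x − 6·z − 5·y)
= (−16 − 48·y + 2·x + 6·x·y + 8·y + 24·y^2 + 8·z + 24·y·z)·(−7·y − 5·z + 3 + 4·x)·(2 + 8·x − 6·z − 5·y)    [distributive law]
= (−16 − 40·y + 2·x + 6·x·y + 24·y^2 + 8·z + 24·y·z)·(−7·y − 5·z + 3 + 4·x)·(2 + 8·x − 6·z − 5·y)    [combine like terms]
= (112·y + 80·z − 48 − 64·x + 280·y^2 + 200·y·z − 120·y − 160·x·y − 14·x·y − 10·x·z + 6·x + 8·x^2 − 42·x·y^2 − 30·x·y·z + 18·x·y + 24·x^2·y − 168·y^3 − 120·y^2·z + 72·y^2 + 96·x·y^2 − 56·y·z − 40·z^2 + 24·z + 32·x·z − 168·y^2·z − 120·y·z^2 + 72·y·z + 96·x·y·z)·(2 + 8·x − 6·z − 5·y)    [distributive law]
= (−8·y + 104·z − 48 − 58·x + 352·y^2 + 216·y·z − 156·x·y + 22·x·z + 8·x^2 + 54·x·y^2 + 66·x·y·z + 24·x^2·y − 168·y^3 − 288·y^2·z − 40·z^2 − 120·y·z^2)·(2 + 8·x − 6·z − 5·y)    [combine like terms]
= −16·y − 64·x·y + 48·y·z + 40·y^2 + 208·z + 832·x·z − 624·z^2 − 520·y·z − 96 − 384·x + 288·z + 240·y − 116·x − 464·x^2 + 348·x·z + 290·x·y + 704·y^2 + 2816·x·y^2 − 2112·y^2·z − 1760·y^3 + 432·y·z + 1728·x·y·z − 1296·y·z^2 − 1080·y^2·z − 312·x·y − 1248·x^2·y + 936·x·y·z + 780·x·y^2 + 44·x·z + 176·x^2·z − 132·x·z^2 − 110·x·y·z + 16·x^2 + 64·x^3 − 48·x^2·z − 40·x^2·y + 108·x·y^2 + 432·x^2·y^2 − 324·x·y^2·z − 270·x·y^3 + 132·x·y·z + 528·x^2·y·z − 396·x·y·z^2 − 330·x·y^2·z + 48·x^2·y + 192·x^3·y − 144·x^2·y·z − 120·x^2·y^2 − 336·y^3 − 1344·x·y^3 + 1008·y^3·z + 840·y^4 − 576·y^2·z − 2304·x·y^2·z + 1728·y^2·z^2 + 1440·y^3·z − 80·z^2 − 320·x·z^2 + 240·z^3 + 200·y·z^2 − 240·y·z^2 − 960·x·y·z^2 + 720·y·z^3 + 600·y^2·z^2    [distributive law]
= 224·y − 86·x·y − 40·y·z + 744·y^2 + 496·z + 1224·x·z − 704·z^2 − 96 − 500·x − 448·x^2 + 3704·x·y^2 − 3768·y^2·z − 2096·y^3 + 2686·x·y·z − 1336·y·z^2 − 1240·x^2·y + 128·x^2·z − 452·x·z^2 + 64·x^3 + 312·x^2·y^2 − 2958·x·y^2·z − 1614·x·y^3 + 384·x^2·y·z − 1356·x·y·z^2 + 192·x^3·y + 2448·y^3·z + 840·y^4 + 2328·y^2·z^2 + 240·z^3 + 720·y·z^3    [combine like terms]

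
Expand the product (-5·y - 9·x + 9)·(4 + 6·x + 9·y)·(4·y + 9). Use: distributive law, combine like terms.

(-5·y - 9·x + 9)·(4 + 6·x + 9·y)·(4·y + 9)
= (-20·y - 30·x·y - 45·y^2 - 36·x - 54·x^2 - 81·x·y + 36 + 54·x + 81·y)·(4·y + 9)    [distributive law]
= (61·y - 111·x·y - 45·y^2 + 18·x - 54·x^2 + 36)·(4·y + 9)    [combine like terms]
= 244·y^2 + 549·y - 444·x·y^2 - 999·x·y - 180·y^3 - 405·y^2 + 72·x·y + 162·x - 216·x^2·y - 486·x^2 + 144·y + 324    [distributive law]
= -161·y^2 + 693·y - 444·x·y^2 - 927·x·y - 180·y^3 + 162·x - 216·x^2·y - 486·x^2 + 324    [combine like terms]

-161·y^2 + 693·y - 444·x·y^2 - 927·x·y - 180·y^3 + 162·x - 216·x^2·y - 486·x^2 + 324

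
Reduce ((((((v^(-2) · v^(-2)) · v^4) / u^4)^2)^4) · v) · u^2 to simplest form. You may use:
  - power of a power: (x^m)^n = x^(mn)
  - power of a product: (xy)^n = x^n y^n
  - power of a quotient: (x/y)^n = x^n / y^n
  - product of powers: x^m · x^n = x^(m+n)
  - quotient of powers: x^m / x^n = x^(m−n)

((((((v^(-2) · v^(-2)) · v^4) / u^4)^2)^4) · v) · u^2
= (((((v^(-2) · v^(-2)) · v^4) / u^4)^8) · v) · u^2    [power of a power]
= (((((v^(-2) · v^(-2)) · v^4)^8) / ((u^4)^8)) · v) · u^2    [power of a quotient]
= (((((v^(-2) · v^(-2))^8) · ((v^4)^8)) / ((u^4)^8)) · v) · u^2    [power of a product]
= ((((((v^(-2))^8) · ((v^(-2))^8)) · ((v^4)^8)) / ((u^4)^8)) · v) · u^2    [power of a product]
= ((((v^(-16) · ((v^(-2))^8)) · ((v^4)^8)) / ((u^4)^8)) · v) · u^2    [power of a power]
= ((((v^(-16) · v^(-16)) · ((v^4)^8)) / ((u^4)^8)) · v) · u^2    [power of a power]
= (((v^(-32) · ((v^4)^8)) / ((u^4)^8)) · v) · u^2    [product of powers]
= (((v^(-32) · v^32) / ((u^4)^8)) · v) · u^2    [power of a power]
= ((v^0 / ((u^4)^8)) · v) · u^2    [product of powers]
= ((v^0 / u^32) · v) · u^2    [power of a power]
= u^(-30)·v    [quotient of powers; product of powers]

u^(-30)·v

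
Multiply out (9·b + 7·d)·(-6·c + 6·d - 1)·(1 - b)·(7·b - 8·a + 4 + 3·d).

-162·b²·c + 432·a·b·c - 216·b·c - 288·b·c·d + 378·b³·c - 432·a·b²·c + 456·b²·c·d + 238·b²·d - 488·a·b·d + 168·b·d + 309·b·d² - 378·b³·d + 432·a·b²·d - 456·b²·d² - 27·b² + 72·a·b - 36·b + 63·b³ - 72·a·b² + 336·a·c·d - 168·c·d - 126·c·d² - 336·a·b·c·d + 126·b·c·d² - 336·a·d² + 147·d² + 126·d³ + 336·a·b·d² - 126·b·d³ + 56·a·d - 28·d

(9·b + 7·d)·(-6·c + 6·d - 1)·(1 - b)·(7·b - 8·a + 4 + 3·d)
= (-54·b·c + 54·b·d - 9·b - 42·c·d + 42·d² - 7·d)·(1 - b)·(7·b - 8·a + 4 + 3·d)    [distributive law]
= (-54·b·c + 54·b²·c + 54·b·d - 54·b²·d - 9·b + 9·b² - 42·c·d + 42·b·c·d + 42·d² - 42·b·d² - 7·d + 7·b·d)·(7·b - 8·a + 4 + 3·d)    [distributive law]
= (-54·b·c + 54·b²·c + 61·b·d - 54·b²·d - 9·b + 9·b² - 42·c·d + 42·b·c·d + 42·d² - 42·b·d² - 7·d)·(7·b - 8·a + 4 + 3·d)    [combine like terms]
= -378·b²·c + 432·a·b·c - 216·b·c - 162·b·c·d + 378·b³·c - 432·a·b²·c + 216·b²·c + 162·b²·c·d + 427·b²·d - 488·a·b·d + 244·b·d + 183·b·d² - 378·b³·d + 432·a·b²·d - 216·b²·d - 162·b²·d² - 63·b² + 72·a·b - 36·b - 27·b·d + 63·b³ - 72·a·b² + 36·b² + 27·b²·d - 294·b·c·d + 336·a·c·d - 168·c·d - 126·c·d² + 294·b²·c·d - 336·a·b·c·d + 168·b·c·d + 126·b·c·d² + 294·b·d² - 336·a·d² + 168·d² + 126·d³ - 294·b²·d² + 336·a·b·d² - 168·b·d² - 126·b·d³ - 49·b·d + 56·a·d - 28·d - 21·d²    [distributive law]
= -162·b²·c + 432·a·b·c - 216·b·c - 288·b·c·d + 378·b³·c - 432·a·b²·c + 456·b²·c·d + 238·b²·d - 488·a·b·d + 168·b·d + 309·b·d² - 378·b³·d + 432·a·b²·d - 456·b²·d² - 27·b² + 72·a·b - 36·b + 63·b³ - 72·a·b² + 336·a·c·d - 168·c·d - 126·c·d² - 336·a·b·c·d + 126·b·c·d² - 336·a·d² + 147·d² + 126·d³ + 336·a·b·d² - 126·b·d³ + 56·a·d - 28·d    [combine like terms]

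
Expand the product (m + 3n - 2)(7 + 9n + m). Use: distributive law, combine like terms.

(m + 3n - 2)(7 + 9n + m)
= 7m + 9mn + m^2 + 21n + 27n^2 + 3mn - 14 - 18n - 2m    [distributive law]
= 5m + 12mn + m^2 + 3n + 27n^2 - 14    [combine like terms]

5m + 12mn + m^2 + 3n + 27n^2 - 14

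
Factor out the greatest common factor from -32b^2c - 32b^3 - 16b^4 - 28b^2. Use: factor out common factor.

4b^2(-8c - 8b - 4b^2 - 7)

-32b^2c - 32b^3 - 16b^4 - 28b^2
= 4(-8b^2c - 8b^3 - 4b^4 - 7b^2)    [factor out 4]
= 4b^2(-8c - 8b - 4b^2 - 7)    [factor out b^2]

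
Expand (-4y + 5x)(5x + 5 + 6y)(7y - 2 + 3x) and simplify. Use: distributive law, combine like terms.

(-4y + 5x)(5x + 5 + 6y)(7y - 2 + 3x)
= (-20xy - 20y - 24y^2 + 25x^2 + 25x + 30xy)(7y - 2 + 3x)    [distributive law]
= (10xy - 20y - 24y^2 + 25x^2 + 25x)(7y - 2 + 3x)    [combine like terms]
= 70xy^2 - 20xy + 30x^2y - 140y^2 + 40y - 60xy - 168y^3 + 48y^2 - 72xy^2 + 175x^2y - 50x^2 + 75x^3 + 175xy - 50x + 75x^2    [distributive law]
= -2xy^2 + 95xy + 205x^2y - 92y^2 + 40y - 168y^3 + 25x^2 + 75x^3 - 50x    [combine like terms]

-2xy^2 + 95xy + 205x^2y - 92y^2 + 40y - 168y^3 + 25x^2 + 75x^3 - 50x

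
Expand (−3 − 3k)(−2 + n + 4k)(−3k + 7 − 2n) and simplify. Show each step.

(−3 − 3k)(−2 + n + 4k)(−3k + 7 − 2n)
= (6 − 3n − 12k + 6k − 3kn − 12k²)(−3k + 7 − 2n)    [distributive law]
= (6 − 3n − 6k − 3kn − 12k²)(−3k + 7 − 2n)    [combine like terms]
= −18k + 42 − 12n + 9kn − 21n + 6n² + 18k² − 42k + 12kn + 9k²n − 21kn + 6kn² + 36k³ − 84k² + 24k²n    [distributive law]
= −60k + 42 − 33n + 6n² − 66k² + 33k²n + 6kn² + 36k³    [combine like terms]

−60k + 42 − 33n + 6n² − 66k² + 33k²n + 6kn² + 36k³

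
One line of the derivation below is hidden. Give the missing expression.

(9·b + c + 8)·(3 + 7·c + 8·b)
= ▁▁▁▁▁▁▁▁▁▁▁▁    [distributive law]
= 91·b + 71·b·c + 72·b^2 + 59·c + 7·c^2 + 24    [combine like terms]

After distributive law, the bracketed line is:

27·b + 63·b·c + 72·b^2 + 3·c + 7·c^2 + 8·b·c + 24 + 56·c + 64·b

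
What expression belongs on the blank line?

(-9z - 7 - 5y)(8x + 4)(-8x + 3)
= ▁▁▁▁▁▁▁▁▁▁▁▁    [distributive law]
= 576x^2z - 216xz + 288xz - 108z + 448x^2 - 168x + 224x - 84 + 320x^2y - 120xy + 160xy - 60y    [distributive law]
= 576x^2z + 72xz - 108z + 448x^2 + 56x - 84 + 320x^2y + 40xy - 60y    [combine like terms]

Applying distributive law to the line above:

(-72xz - 36z - 56x - 28 - 40xy - 20y)(-8x + 3)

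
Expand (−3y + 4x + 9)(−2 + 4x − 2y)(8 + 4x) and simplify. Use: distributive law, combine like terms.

−96y − 208xy − 80x²y + 48y² + 24xy² + 152x + 240x² + 64x³ − 144

(−3y + 4x + 9)(−2 + 4x − 2y)(8 + 4x)
= (6y − 12xy + 6y² − 8x + 16x² − 8xy − 18 + 36x − 18y)(8 + 4x)    [distributive law]
= (−12y − 20xy + 6y² + 28x + 16x² − 18)(8 + 4x)    [combine like terms]
= −96y − 48xy − 160xy − 80x²y + 48y² + 24xy² + 224x + 112x² + 128x² + 64x³ − 144 − 72x    [distributive law]
= −96y − 208xy − 80x²y + 48y² + 24xy² + 152x + 240x² + 64x³ − 144    [combine like terms]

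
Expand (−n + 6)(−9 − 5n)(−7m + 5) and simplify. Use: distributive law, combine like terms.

(−n + 6)(−9 − 5n)(−7m + 5)
= (9n + 5n² − 54 − 30n)(−7m + 5)    [distributive law]
= (−21n + 5n² − 54)(−7m + 5)    [combine like terms]
= 147mn − 105n − 35mn² + 25n² + 378m − 270    [distributive law]

147mn − 105n − 35mn² + 25n² + 378m − 270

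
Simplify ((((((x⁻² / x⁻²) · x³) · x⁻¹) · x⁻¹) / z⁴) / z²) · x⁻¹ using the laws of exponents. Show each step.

((((((x⁻² / x⁻²) · x³) · x⁻¹) · x⁻¹) / z⁴) / z²) · x⁻¹
= (((((x⁰ · x³) · x⁻¹) · x⁻¹) / z⁴) / z²) · x⁻¹    [quotient of powers]
= ((((x³ · x⁻¹) · x⁻¹) / z⁴) / z²) · x⁻¹    [product of powers]
= (((x² · x⁻¹) / z⁴) / z²) · x⁻¹    [product of powers]
= ((x / z⁴) / z²) · x⁻¹    [product of powers]
= z⁻⁶    [quotient of powers; product of powers]

z⁻⁶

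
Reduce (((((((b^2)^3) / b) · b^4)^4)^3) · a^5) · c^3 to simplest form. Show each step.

a^5b^108c^3

(((((((b^2)^3) / b) · b^4)^4)^3) · a^5) · c^3
= ((((((b^2)^3) / b) · b^4)^12) · a^5) · c^3    [power of a power]
= ((((((b^2)^3) / b)^12) · ((b^4)^12)) · a^5) · c^3    [power of a product]
= ((((((b^2)^3)^12) / (b^12)) · ((b^4)^12)) · a^5) · c^3    [power of a quotient]
= (((((b^2)^36) / (b^12)) · ((b^4)^12)) · a^5) · c^3    [power of a power]
= (((b^72 / (b^12)) · ((b^4)^12)) · a^5) · c^3    [power of a power]
= ((b^60 · ((b^4)^12)) · a^5) · c^3    [quotient of powers]
= ((b^60 · b^48) · a^5) · c^3    [power of a power]
= (b^108 · a^5) · c^3    [product of powers]
= a^5b^108c^3    [rearrange]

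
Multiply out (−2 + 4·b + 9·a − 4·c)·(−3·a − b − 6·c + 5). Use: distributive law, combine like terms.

51·a + 22·b − 8·c − 10 − 21·a·b − 4·b^2 − 20·b·c − 27·a^2 − 42·a·c + 24·c^2

(−2 + 4·b + 9·a − 4·c)·(−3·a − b − 6·c + 5)
= 6·a + 2·b + 12·c − 10 − 12·a·b − 4·b^2 − 24·b·c + 20·b − 27·a^2 − 9·a·b − 54·a·c + 45·a + 12·a·c + 4·b·c + 24·c^2 − 20·c    [distributive law]
= 51·a + 22·b − 8·c − 10 − 21·a·b − 4·b^2 − 20·b·c − 27·a^2 − 42·a·c + 24·c^2    [combine like terms]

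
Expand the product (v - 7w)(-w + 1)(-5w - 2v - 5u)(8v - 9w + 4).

-90v^2w^2 - 199vw^3 + 163vw^2 + 16v^3w + 98v^2w + 40uv^2w - 325uvw^2 + 345uvw + 36vw - 16v^3 - 8v^2 - 40uv^2 - 20uv + 315w^4 - 455w^3 + 315uw^3 - 455uw^2 + 140w^2 + 140uw

(v - 7w)(-w + 1)(-5w - 2v - 5u)(8v - 9w + 4)
= (-vw + v + 7w^2 - 7w)(-5w - 2v - 5u)(8v - 9w + 4)    [distributive law]
= (5vw^2 + 2v^2w + 5uvw - 5vw - 2v^2 - 5uv - 35w^3 - 14vw^2 - 35uw^2 + 35w^2 + 14vw + 35uw)(8v - 9w + 4)    [distributive law]
= (-9vw^2 + 2v^2w + 5uvw + 9vw - 2v^2 - 5uv - 35w^3 - 35uw^2 + 35w^2 + 35uw)(8v - 9w + 4)    [combine like terms]
= -72v^2w^2 + 81vw^3 - 36vw^2 + 16v^3w - 18v^2w^2 + 8v^2w + 40uv^2w - 45uvw^2 + 20uvw + 72v^2w - 81vw^2 + 36vw - 16v^3 + 18v^2w - 8v^2 - 40uv^2 + 45uvw - 20uv - 280vw^3 + 315w^4 - 140w^3 - 280uvw^2 + 315uw^3 - 140uw^2 + 280vw^2 - 315w^3 + 140w^2 + 280uvw - 315uw^2 + 140uw    [distributive law]
= -90v^2w^2 - 199vw^3 + 163vw^2 + 16v^3w + 98v^2w + 40uv^2w - 325uvw^2 + 345uvw + 36vw - 16v^3 - 8v^2 - 40uv^2 - 20uv + 315w^4 - 455w^3 + 315uw^3 - 455uw^2 + 140w^2 + 140uw    [combine like terms]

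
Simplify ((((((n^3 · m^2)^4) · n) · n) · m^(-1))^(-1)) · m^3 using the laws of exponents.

((((((n^3 · m^2)^4) · n) · n) · m^(-1))^(-1)) · m^3
= ((((((n^3 · m^2)^4) · n) · n)^(-1)) · ((m^(-1))^(-1))) · m^3    [power of a product]
= ((((((n^3 · m^2)^4) · n)^(-1)) · (n^(-1))) · ((m^(-1))^(-1))) · m^3    [power of a product]
= ((((((n^3 · m^2)^4)^(-1)) · (n^(-1))) · (n^(-1))) · ((m^(-1))^(-1))) · m^3    [power of a product]
= (((((n^3 · m^2)^(-4)) · (n^(-1))) · (n^(-1))) · ((m^(-1))^(-1))) · m^3    [power of a power]
= ((((((n^3)^(-4)) · ((m^2)^(-4))) · (n^(-1))) · (n^(-1))) · ((m^(-1))^(-1))) · m^3    [power of a product]
= ((((n^(-12) · ((m^2)^(-4))) · (n^(-1))) · (n^(-1))) · ((m^(-1))^(-1))) · m^3    [power of a power]
= ((((n^(-12) · m^(-8)) · (n^(-1))) · (n^(-1))) · ((m^(-1))^(-1))) · m^3    [power of a power]
= ((((n^(-12) · m^(-8)) · n^(-1)) · n^(-1)) · m) · m^3    [power of a power]
= m^(-4)·n^(-14)    [product of powers]

m^(-4)·n^(-14)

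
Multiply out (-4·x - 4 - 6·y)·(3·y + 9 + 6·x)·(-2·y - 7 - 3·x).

(-4·x - 4 - 6·y)·(3·y + 9 + 6·x)·(-2·y - 7 - 3·x)
= (-12·x·y - 36·x - 24·x^2 - 12·y - 36 - 24·x - 18·y^2 - 54·y - 36·x·y)·(-2·y - 7 - 3·x)    [distributive law]
= (-48·x·y - 60·x - 24·x^2 - 66·y - 36 - 18·y^2)·(-2·y - 7 - 3·x)    [combine like terms]
= 96·x·y^2 + 336·x·y + 144·x^2·y + 120·x·y + 420·x + 180·x^2 + 48·x^2·y + 168·x^2 + 72·x^3 + 132·y^2 + 462·y + 198·x·y + 72·y + 252 + 108·x + 36·y^3 + 126·y^2 + 54·x·y^2    [distributive law]
= 150·x·y^2 + 654·x·y + 192·x^2·y + 528·x + 348·x^2 + 72·x^3 + 258·y^2 + 534·y + 252 + 36·y^3    [combine like terms]

150·x·y^2 + 654·x·y + 192·x^2·y + 528·x + 348·x^2 + 72·x^3 + 258·y^2 + 534·y + 252 + 36·y^3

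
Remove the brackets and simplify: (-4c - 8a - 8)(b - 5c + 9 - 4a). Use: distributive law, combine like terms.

-4bc + 20c^2 + 4c + 56ac - 8ab - 40a + 32a^2 - 8b - 72

(-4c - 8a - 8)(b - 5c + 9 - 4a)
= -4bc + 20c^2 - 36c + 16ac - 8ab + 40ac - 72a + 32a^2 - 8b + 40c - 72 + 32a    [distributive law]
= -4bc + 20c^2 + 4c + 56ac - 8ab - 40a + 32a^2 - 8b - 72    [combine like terms]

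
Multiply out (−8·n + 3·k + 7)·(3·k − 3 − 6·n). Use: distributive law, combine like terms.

−42·k·n − 18·n + 48·n^2 + 9·k^2 + 12·k − 21

(−8·n + 3·k + 7)·(3·k − 3 − 6·n)
= −24·k·n + 24·n + 48·n^2 + 9·k^2 − 9·k − 18·k·n + 21·k − 21 − 42·n    [distributive law]
= −42·k·n − 18·n + 48·n^2 + 9·k^2 + 12·k − 21    [combine like terms]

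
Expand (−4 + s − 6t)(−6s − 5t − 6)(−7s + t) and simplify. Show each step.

(−4 + s − 6t)(−6s − 5t − 6)(−7s + t)
= (24s + 20t + 24 − 6s² − 5st − 6s + 36st + 30t² + 36t)(−7s + t)    [distributive law]
= (18s + 56t + 24 − 6s² + 31st + 30t²)(−7s + t)    [combine like terms]
= −126s² + 18st − 392st + 56t² − 168s + 24t + 42s³ − 6s²t − 217s²t + 31st² − 210st² + 30t³    [distributive law]
= −126s² − 374st + 56t² − 168s + 24t + 42s³ − 223s²t − 179st² + 30t³    [combine like terms]

−126s² − 374st + 56t² − 168s + 24t + 42s³ − 223s²t − 179st² + 30t³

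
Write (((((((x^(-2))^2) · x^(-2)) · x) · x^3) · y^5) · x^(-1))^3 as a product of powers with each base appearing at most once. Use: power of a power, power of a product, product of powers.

(((((((x^(-2))^2) · x^(-2)) · x) · x^3) · y^5) · x^(-1))^3
= (((((((x^(-2))^2) · x^(-2)) · x) · x^3) · y^5)^3) · ((x^(-1))^3)    [power of a product]
= (((((((x^(-2))^2) · x^(-2)) · x) · x^3)^3) · ((y^5)^3)) · ((x^(-1))^3)    [power of a product]
= (((((((x^(-2))^2) · x^(-2)) · x)^3) · ((x^3)^3)) · ((y^5)^3)) · ((x^(-1))^3)    [power of a product]
= (((((((x^(-2))^2) · x^(-2))^3) · (x^3)) · ((x^3)^3)) · ((y^5)^3)) · ((x^(-1))^3)    [power of a product]
= (((((((x^(-2))^2)^3) · ((x^(-2))^3)) · (x^3)) · ((x^3)^3)) · ((y^5)^3)) · ((x^(-1))^3)    [power of a product]
= ((((((x^(-2))^6) · ((x^(-2))^3)) · (x^3)) · ((x^3)^3)) · ((y^5)^3)) · ((x^(-1))^3)    [power of a power]
= ((((x^(-12) · ((x^(-2))^3)) · (x^3)) · ((x^3)^3)) · ((y^5)^3)) · ((x^(-1))^3)    [power of a power]
= ((((x^(-12) · x^(-6)) · (x^3)) · ((x^3)^3)) · ((y^5)^3)) · ((x^(-1))^3)    [power of a power]
= (((x^(-18) · (x^3)) · ((x^3)^3)) · ((y^5)^3)) · ((x^(-1))^3)    [product of powers]
= ((x^(-15) · ((x^3)^3)) · ((y^5)^3)) · ((x^(-1))^3)    [product of powers]
= ((x^(-15) · x^9) · ((y^5)^3)) · ((x^(-1))^3)    [power of a power]
= (x^(-6) · ((y^5)^3)) · ((x^(-1))^3)    [product of powers]
= (x^(-6) · y^15) · ((x^(-1))^3)    [power of a power]
= (x^(-6) · y^15) · x^(-3)    [power of a power]
= x^(-9)y^15    [product of powers]

x^(-9)y^15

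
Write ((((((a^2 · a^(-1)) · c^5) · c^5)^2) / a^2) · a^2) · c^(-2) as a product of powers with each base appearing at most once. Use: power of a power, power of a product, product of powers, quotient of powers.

a^2c^18

((((((a^2 · a^(-1)) · c^5) · c^5)^2) / a^2) · a^2) · c^(-2)
= ((((((a^2 · a^(-1)) · c^5)^2) · ((c^5)^2)) / a^2) · a^2) · c^(-2)    [power of a product]
= ((((((a^2 · a^(-1))^2) · ((c^5)^2)) · ((c^5)^2)) / a^2) · a^2) · c^(-2)    [power of a product]
= (((((((a^2)^2) · ((a^(-1))^2)) · ((c^5)^2)) · ((c^5)^2)) / a^2) · a^2) · c^(-2)    [power of a product]
= (((((a^4 · ((a^(-1))^2)) · ((c^5)^2)) · ((c^5)^2)) / a^2) · a^2) · c^(-2)    [power of a power]
= (((((a^4 · a^(-2)) · ((c^5)^2)) · ((c^5)^2)) / a^2) · a^2) · c^(-2)    [power of a power]
= ((((a^2 · ((c^5)^2)) · ((c^5)^2)) / a^2) · a^2) · c^(-2)    [product of powers]
= ((((a^2 · c^10) · ((c^5)^2)) / a^2) · a^2) · c^(-2)    [power of a power]
= ((((a^2 · c^10) · c^10) / a^2) · a^2) · c^(-2)    [power of a power]
= a^2c^18    [quotient of powers; product of powers]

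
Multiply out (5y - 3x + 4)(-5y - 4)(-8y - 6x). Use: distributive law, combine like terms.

(5y - 3x + 4)(-5y - 4)(-8y - 6x)
= (-25y^2 - 20y + 15xy + 12x - 20y - 16)(-8y - 6x)    [distributive law]
= (-25y^2 - 40y + 15xy + 12x - 16)(-8y - 6x)    [combine like terms]
= 200y^3 + 150xy^2 + 320y^2 + 240xy - 120xy^2 - 90x^2y - 96xy - 72x^2 + 128y + 96x    [distributive law]
= 200y^3 + 30xy^2 + 320y^2 + 144xy - 90x^2y - 72x^2 + 128y + 96x    [combine like terms]

200y^3 + 30xy^2 + 320y^2 + 144xy - 90x^2y - 72x^2 + 128y + 96x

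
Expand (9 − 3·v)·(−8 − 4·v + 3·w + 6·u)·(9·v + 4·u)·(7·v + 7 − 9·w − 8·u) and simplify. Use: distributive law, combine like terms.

−5292·v^2 − 4536·v + 7533·v·w + 6234·u·v − 2016·u + 3348·u·w + 3816·u^2 + 2106·v^2·w + 3132·u·v^2 − 5382·u·v·w − 2496·u^2·v − 2187·v·w^2 − 972·u·w^2 − 2808·u^2·w − 1728·u^3 + 756·v^4 − 1539·v^3·w − 1662·u·v^3 + 1422·u·v^2·w + 408·u^2·v^2 + 729·v^2·w^2 + 324·u·v·w^2 + 936·u^2·v·w + 576·u^3·v

(9 − 3·v)·(−8 − 4·v + 3·w + 6·u)·(9·v + 4·u)·(7·v + 7 − 9·w − 8·u)
= (−72 − 36·v + 27·w + 54·u + 24·v + 12·v^2 − 9·v·w − 18·u·v)·(9·v + 4·u)·(7·v + 7 − 9·w − 8·u)    [distributive law]
= (−72 − 12·v + 27·w + 54·u + 12·v^2 − 9·v·w − 18·u·v)·(9·v + 4·u)·(7·v + 7 − 9·w − 8·u)    [combine like terms]
= (−648·v − 288·u − 108·v^2 − 48·u·v + 243·v·w + 108·u·w + 486·u·v + 216·u^2 + 108·v^3 + 48·u·v^2 − 81·v^2·w − 36·u·v·w − 162·u·v^2 − 72·u^2·v)·(7·v + 7 − 9·w − 8·u)    [distributive law]
= (−648·v − 288·u − 108·v^2 + 438·u·v + 243·v·w + 108·u·w + 216·u^2 + 108·v^3 − 114·u·v^2 − 81·v^2·w − 36·u·v·w − 72·u^2·v)·(7·v + 7 − 9·w − 8·u)    [combine like terms]
= −4536·v^2 − 4536·v + 5832·v·w + 5184·u·v − 2016·u·v − 2016·u + 2592·u·w + 2304·u^2 − 756·v^3 − 756·v^2 + 972·v^2·w + 864·u·v^2 + 3066·u·v^2 + 3066·u·v − 3942·u·v·w − 3504·u^2·v + 1701·v^2·w + 1701·v·w − 2187·v·w^2 − 1944·u·v·w + 756·u·v·w + 756·u·w − 972·u·w^2 − 864·u^2·w + 1512·u^2·v + 1512·u^2 − 1944·u^2·w − 1728·u^3 + 756·v^4 + 756·v^3 − 972·v^3·w − 864·u·v^3 − 798·u·v^3 − 798·u·v^2 + 1026·u·v^2·w + 912·u^2·v^2 − 567·v^3·w − 567·v^2·w + 729·v^2·w^2 + 648·u·v^2·w − 252·u·v^2·w − 252·u·v·w + 324·u·v·w^2 + 288·u^2·v·w − 504·u^2·v^2 − 504·u^2·v + 648·u^2·v·w + 576·u^3·v    [distributive law]
= −5292·v^2 − 4536·v + 7533·v·w + 6234·u·v − 2016·u + 3348·u·w + 3816·u^2 + 2106·v^2·w + 3132·u·v^2 − 5382·u·v·w − 2496·u^2·v − 2187·v·w^2 − 972·u·w^2 − 2808·u^2·w − 1728·u^3 + 756·v^4 − 1539·v^3·w − 1662·u·v^3 + 1422·u·v^2·w + 408·u^2·v^2 + 729·v^2·w^2 + 324·u·v·w^2 + 936·u^2·v·w + 576·u^3·v    [combine like terms]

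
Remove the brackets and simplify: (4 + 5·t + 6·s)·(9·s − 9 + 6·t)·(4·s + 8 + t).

(4 + 5·t + 6·s)·(9·s − 9 + 6·t)·(4·s + 8 + t)
= (36·s − 36 + 24·t + 45·s·t − 45·t + 30·t^2 + 54·s^2 − 54·s + 36·s·t)·(4·s + 8 + t)    [distributive law]
= (−18·s − 36 − 21·t + 81·s·t + 30·t^2 + 54·s^2)·(4·s + 8 + t)    [combine like terms]
= −72·s^2 − 144·s − 18·s·t − 144·s − 288 − 36·t − 84·s·t − 168·t − 21·t^2 + 324·s^2·t + 648·s·t + 81·s·t^2 + 120·s·t^2 + 240·t^2 + 30·t^3 + 216·s^3 + 432·s^2 + 54·s^2·t    [distributive law]
= 360·s^2 − 288·s + 546·s·t − 288 − 204·t + 219·t^2 + 378·s^2·t + 201·s·t^2 + 30·t^3 + 216·s^3    [combine like terms]

360·s^2 − 288·s + 546·s·t − 288 − 204·t + 219·t^2 + 378·s^2·t + 201·s·t^2 + 30·t^3 + 216·s^3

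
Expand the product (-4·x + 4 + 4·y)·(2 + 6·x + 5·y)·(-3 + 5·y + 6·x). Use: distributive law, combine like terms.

236·x·y + 168·x^2 - 96·x^2·y - 144·x^3 + 140·x·y^2 - 24 - 44·y + 80·y^2 + 100·y^3

(-4·x + 4 + 4·y)·(2 + 6·x + 5·y)·(-3 + 5·y + 6·x)
= (-8·x - 24·x^2 - 20·x·y + 8 + 24·x + 20·y + 8·y + 24·x·y + 20·y^2)·(-3 + 5·y + 6·x)    [distributive law]
= (16·x - 24·x^2 + 4·x·y + 8 + 28·y + 20·y^2)·(-3 + 5·y + 6·x)    [combine like terms]
= -48·x + 80·x·y + 96·x^2 + 72·x^2 - 120·x^2·y - 144·x^3 - 12·x·y + 20·x·y^2 + 24·x^2·y - 24 + 40·y + 48·x - 84·y + 140·y^2 + 168·x·y - 60·y^2 + 100·y^3 + 120·x·y^2    [distributive law]
= 236·x·y + 168·x^2 - 96·x^2·y - 144·x^3 + 140·x·y^2 - 24 - 44·y + 80·y^2 + 100·y^3    [combine like terms]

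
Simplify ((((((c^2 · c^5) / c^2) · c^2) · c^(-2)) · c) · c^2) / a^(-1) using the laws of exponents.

ac^8

((((((c^2 · c^5) / c^2) · c^2) · c^(-2)) · c) · c^2) / a^(-1)
= (((((c^7 / c^2) · c^2) · c^(-2)) · c) · c^2) / a^(-1)    [product of powers]
= ((((c^5 · c^2) · c^(-2)) · c) · c^2) / a^(-1)    [quotient of powers]
= (((c^7 · c^(-2)) · c) · c^2) / a^(-1)    [product of powers]
= ((c^5 · c) · c^2) / a^(-1)    [product of powers]
= (c^6 · c^2) / a^(-1)    [product of powers]
= c^8 / a^(-1)    [product of powers]
= ac^8    [quotient of powers]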